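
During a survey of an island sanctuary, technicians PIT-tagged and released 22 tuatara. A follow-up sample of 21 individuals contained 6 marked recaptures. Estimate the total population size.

Lincoln-Petersen assumes M/N = R/C, so N = M·C / R.
N = (22 × 21) / 6 = 462 / 6 = 77

N = 77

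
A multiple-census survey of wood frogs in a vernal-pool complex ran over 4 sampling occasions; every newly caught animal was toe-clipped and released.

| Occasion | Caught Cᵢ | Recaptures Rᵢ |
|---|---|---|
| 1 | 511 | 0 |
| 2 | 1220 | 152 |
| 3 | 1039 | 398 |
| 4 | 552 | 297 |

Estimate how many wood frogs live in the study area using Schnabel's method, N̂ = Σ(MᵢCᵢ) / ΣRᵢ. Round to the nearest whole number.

Marked at large before each occasion: Mᵢ = Σⱼ<ᵢ (Cⱼ − Rⱼ) → M1=0, M2=511, M3=1579, M4=2220
Σ MᵢCᵢ = 0·511 + 511·1220 + 1579·1039 + 2220·552 = 0 + 623420 + 1640581 + 1225440 = 3489441
Σ Rᵢ = 0 + 152 + 398 + 297 = 847
N̂ = 3489441 / 847 ≈ 4119.8 → 4120

N ≈ 4120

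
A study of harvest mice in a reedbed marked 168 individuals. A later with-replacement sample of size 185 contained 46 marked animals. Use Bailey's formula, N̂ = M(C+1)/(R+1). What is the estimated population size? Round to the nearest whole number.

N̂ = 168·(185+1)/(46+1) = 168·186/47 = 31248/47 ≈ 664.9 → 665

N ≈ 665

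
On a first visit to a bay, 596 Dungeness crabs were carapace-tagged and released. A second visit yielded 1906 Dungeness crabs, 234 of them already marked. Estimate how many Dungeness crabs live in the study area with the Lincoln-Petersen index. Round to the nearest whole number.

The marked fraction in the recapture sample should equal the marked fraction in the population: 234/1906 = 596/N.
N = (596 × 1906) / 234 = 1135976 / 234 ≈ 4854.6 → 4855

N ≈ 4855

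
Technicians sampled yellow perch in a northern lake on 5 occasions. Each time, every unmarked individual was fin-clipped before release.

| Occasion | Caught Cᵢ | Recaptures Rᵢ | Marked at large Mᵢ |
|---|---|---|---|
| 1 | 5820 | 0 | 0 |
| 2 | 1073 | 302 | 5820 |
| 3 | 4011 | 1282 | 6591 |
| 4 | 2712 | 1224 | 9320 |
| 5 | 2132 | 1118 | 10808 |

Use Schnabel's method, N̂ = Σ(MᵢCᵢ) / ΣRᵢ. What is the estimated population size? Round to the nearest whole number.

Σ MᵢCᵢ = 0·5820 + 5820·1073 + 6591·4011 + 9320·2712 + 10808·2132 = 0 + 6244860 + 26436501 + 25275840 + 23042656 = 80999857
Σ Rᵢ = 0 + 302 + 1282 + 1224 + 1118 = 3926
N̂ = 80999857 / 3926 ≈ 20631.6 → 20632

N ≈ 20,632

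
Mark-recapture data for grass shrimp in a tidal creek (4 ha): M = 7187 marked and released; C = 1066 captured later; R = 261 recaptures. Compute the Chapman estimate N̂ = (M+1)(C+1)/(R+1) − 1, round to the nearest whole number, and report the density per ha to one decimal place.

density ≈ 7318.0 grass shrimp per ha

N̂ = 7188·1067/262 − 1 = 7669596/262 − 1 ≈ 29272.3 → 29272
Density = N̂ / area = 29272 / 4 = 7318.0 per ha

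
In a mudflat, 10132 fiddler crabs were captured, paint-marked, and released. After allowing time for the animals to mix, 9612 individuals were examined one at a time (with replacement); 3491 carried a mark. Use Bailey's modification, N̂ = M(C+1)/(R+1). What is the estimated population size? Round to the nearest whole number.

N̂ = 10132·(9612+1)/(3491+1) = 10132·9613/3492 = 97398916/3492 ≈ 27892.0 → 27892

N ≈ 27,892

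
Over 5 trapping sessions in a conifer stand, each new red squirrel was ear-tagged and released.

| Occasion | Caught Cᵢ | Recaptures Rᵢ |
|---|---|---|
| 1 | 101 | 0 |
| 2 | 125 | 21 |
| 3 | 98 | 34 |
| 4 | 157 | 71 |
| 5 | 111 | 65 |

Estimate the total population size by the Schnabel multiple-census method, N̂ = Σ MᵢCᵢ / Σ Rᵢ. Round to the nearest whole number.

Marked at large before each occasion: Mᵢ = Σⱼ<ᵢ (Cⱼ − Rⱼ) → M1=0, M2=101, M3=205, M4=269, M5=355
Σ MᵢCᵢ = 0·101 + 101·125 + 205·98 + 269·157 + 355·111 = 0 + 12625 + 20090 + 42233 + 39405 = 114353
Σ Rᵢ = 0 + 21 + 34 + 71 + 65 = 191
N̂ = 114353 / 191 ≈ 598.7 → 599

N ≈ 599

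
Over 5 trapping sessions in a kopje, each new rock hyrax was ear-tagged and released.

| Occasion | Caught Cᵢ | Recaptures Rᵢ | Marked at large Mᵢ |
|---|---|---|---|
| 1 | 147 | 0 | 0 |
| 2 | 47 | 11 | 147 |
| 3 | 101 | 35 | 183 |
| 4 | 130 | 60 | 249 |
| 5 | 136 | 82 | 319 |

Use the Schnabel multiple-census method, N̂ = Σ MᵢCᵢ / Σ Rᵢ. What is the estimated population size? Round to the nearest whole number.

N ≈ 538

Σ MᵢCᵢ = 0·147 + 147·47 + 183·101 + 249·130 + 319·136 = 0 + 6909 + 18483 + 32370 + 43384 = 101146
Σ Rᵢ = 0 + 11 + 35 + 60 + 82 = 188
N̂ = 101146 / 188 ≈ 538.0 → 538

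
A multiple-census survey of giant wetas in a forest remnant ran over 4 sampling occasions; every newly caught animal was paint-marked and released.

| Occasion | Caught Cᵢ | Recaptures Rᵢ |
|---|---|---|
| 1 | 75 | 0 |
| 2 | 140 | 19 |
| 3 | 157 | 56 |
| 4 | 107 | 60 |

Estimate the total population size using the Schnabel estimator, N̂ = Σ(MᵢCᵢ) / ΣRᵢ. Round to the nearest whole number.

Marked at large before each occasion: Mᵢ = Σⱼ<ᵢ (Cⱼ − Rⱼ) → M1=0, M2=75, M3=196, M4=297
Σ MᵢCᵢ = 0·75 + 75·140 + 196·157 + 297·107 = 0 + 10500 + 30772 + 31779 = 73051
Σ Rᵢ = 0 + 19 + 56 + 60 = 135
N̂ = 73051 / 135 ≈ 541.1 → 541

N ≈ 541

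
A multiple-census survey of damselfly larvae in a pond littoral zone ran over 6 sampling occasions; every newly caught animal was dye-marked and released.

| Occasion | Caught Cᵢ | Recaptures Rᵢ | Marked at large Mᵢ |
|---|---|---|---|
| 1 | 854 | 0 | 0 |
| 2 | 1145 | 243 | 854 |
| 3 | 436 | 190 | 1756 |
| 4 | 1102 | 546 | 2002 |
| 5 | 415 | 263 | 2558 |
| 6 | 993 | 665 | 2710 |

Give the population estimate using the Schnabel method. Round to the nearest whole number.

N ≈ 4039

Σ MᵢCᵢ = 0·854 + 854·1145 + 1756·436 + 2002·1102 + 2558·415 + 2710·993 = 0 + 977830 + 765616 + 2206204 + 1061570 + 2691030 = 7702250
Σ Rᵢ = 0 + 243 + 190 + 546 + 263 + 665 = 1907
N̂ = 7702250 / 1907 ≈ 4038.9 → 4039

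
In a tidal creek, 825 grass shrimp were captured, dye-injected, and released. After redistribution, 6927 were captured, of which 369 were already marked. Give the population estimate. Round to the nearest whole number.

N ≈ 15,487

The marked fraction in the recapture sample should equal the marked fraction in the population: 369/6927 = 825/N.
N = (825 × 6927) / 369 = 5714775 / 369 ≈ 15487.2 → 15487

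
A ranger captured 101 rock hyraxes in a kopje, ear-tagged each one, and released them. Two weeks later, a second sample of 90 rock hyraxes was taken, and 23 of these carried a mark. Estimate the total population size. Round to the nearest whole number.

Lincoln-Petersen assumes M/N = R/C, so N = M·C / R.
N = (101 × 90) / 23 = 9090 / 23 ≈ 395.2 → 395

N ≈ 395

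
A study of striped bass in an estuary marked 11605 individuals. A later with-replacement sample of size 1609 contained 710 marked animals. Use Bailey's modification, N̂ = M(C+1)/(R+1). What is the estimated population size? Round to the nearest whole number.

N ≈ 26,279

N̂ = 11605·(1609+1)/(710+1) = 11605·1610/711 = 18684050/711 ≈ 26278.6 → 26279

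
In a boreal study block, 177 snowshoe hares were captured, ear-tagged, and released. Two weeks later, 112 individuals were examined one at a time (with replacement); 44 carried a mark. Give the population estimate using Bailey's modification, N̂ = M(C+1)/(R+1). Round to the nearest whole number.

N̂ = 177·(112+1)/(44+1) = 177·113/45 = 20001/45 ≈ 444.47 → 444

N ≈ 444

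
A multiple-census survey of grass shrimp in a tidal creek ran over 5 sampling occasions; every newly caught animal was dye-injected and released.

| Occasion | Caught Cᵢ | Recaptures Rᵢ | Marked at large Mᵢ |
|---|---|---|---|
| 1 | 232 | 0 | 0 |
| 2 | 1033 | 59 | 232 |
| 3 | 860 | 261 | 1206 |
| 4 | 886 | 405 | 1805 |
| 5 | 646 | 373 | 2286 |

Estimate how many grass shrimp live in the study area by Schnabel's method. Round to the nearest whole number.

Σ MᵢCᵢ = 0·232 + 232·1033 + 1206·860 + 1805·886 + 2286·646 = 0 + 239656 + 1037160 + 1599230 + 1476756 = 4352802
Σ Rᵢ = 0 + 59 + 261 + 405 + 373 = 1098
N̂ = 4352802 / 1098 ≈ 3964.3 → 3964

N ≈ 3964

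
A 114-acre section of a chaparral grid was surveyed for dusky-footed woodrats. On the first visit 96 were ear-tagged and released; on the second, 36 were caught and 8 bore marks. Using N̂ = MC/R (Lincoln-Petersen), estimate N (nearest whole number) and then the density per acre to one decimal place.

N̂ = 96·36/8 = 3456/8 = 432
Density = N̂ / area = 432 / 114 ≈ 3.79 → 3.8 per acre

density ≈ 3.8 dusky-footed woodrats per acre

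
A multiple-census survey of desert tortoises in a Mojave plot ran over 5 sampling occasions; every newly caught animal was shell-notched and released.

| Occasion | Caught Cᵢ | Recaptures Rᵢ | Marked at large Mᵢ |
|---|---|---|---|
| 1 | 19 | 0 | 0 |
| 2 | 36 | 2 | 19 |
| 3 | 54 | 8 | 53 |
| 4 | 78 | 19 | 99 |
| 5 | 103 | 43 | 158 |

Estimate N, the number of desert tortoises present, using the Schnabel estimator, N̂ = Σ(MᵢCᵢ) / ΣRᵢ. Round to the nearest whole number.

Σ MᵢCᵢ = 0·19 + 19·36 + 53·54 + 99·78 + 158·103 = 0 + 684 + 2862 + 7722 + 16274 = 27542
Σ Rᵢ = 0 + 2 + 8 + 19 + 43 = 72
N̂ = 27542 / 72 ≈ 382.5 → 383

N ≈ 383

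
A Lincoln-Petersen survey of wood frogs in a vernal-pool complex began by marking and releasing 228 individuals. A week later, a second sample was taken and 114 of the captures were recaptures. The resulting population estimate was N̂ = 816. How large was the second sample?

From N = M·C/R: C = N·R / M = 816·114 / 228 = 93024 / 228 = 408.

C = 408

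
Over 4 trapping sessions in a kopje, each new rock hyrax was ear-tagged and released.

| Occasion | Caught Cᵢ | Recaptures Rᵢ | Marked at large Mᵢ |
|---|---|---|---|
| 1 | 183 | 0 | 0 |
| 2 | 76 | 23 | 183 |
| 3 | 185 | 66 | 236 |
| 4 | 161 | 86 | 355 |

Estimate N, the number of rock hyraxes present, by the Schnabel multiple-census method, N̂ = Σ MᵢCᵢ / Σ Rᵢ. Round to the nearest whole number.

Σ MᵢCᵢ = 0·183 + 183·76 + 236·185 + 355·161 = 0 + 13908 + 43660 + 57155 = 114723
Σ Rᵢ = 0 + 23 + 66 + 86 = 175
N̂ = 114723 / 175 ≈ 655.6 → 656

N ≈ 656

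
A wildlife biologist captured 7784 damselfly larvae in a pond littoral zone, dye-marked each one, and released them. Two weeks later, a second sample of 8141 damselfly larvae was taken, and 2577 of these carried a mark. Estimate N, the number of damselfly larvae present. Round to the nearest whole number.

The marked fraction in the recapture sample should equal the marked fraction in the population: 2577/8141 = 7784/N.
N = (7784 × 8141) / 2577 = 63369544 / 2577 ≈ 24590.4 → 24590

N ≈ 24,590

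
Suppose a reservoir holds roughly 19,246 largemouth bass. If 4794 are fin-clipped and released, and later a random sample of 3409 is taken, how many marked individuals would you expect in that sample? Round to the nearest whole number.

The marked fraction of the population is 4794/19246, so in a sample of 3409 expect C·(M/N) marked.
E[R] = 4794 × 3409 / 19246 = 16342746 / 19246 ≈ 849.2 → 849

expected recaptures ≈ 849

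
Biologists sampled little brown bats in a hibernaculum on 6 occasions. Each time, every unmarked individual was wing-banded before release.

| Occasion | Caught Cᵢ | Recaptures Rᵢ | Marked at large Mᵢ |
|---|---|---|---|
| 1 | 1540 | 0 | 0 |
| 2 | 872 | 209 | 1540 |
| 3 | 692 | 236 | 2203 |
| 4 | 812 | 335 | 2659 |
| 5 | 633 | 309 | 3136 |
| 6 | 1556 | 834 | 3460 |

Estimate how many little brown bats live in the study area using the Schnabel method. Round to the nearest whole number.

Σ MᵢCᵢ = 0·1540 + 1540·872 + 2203·692 + 2659·812 + 3136·633 + 3460·1556 = 0 + 1342880 + 1524476 + 2159108 + 1985088 + 5383760 = 12395312
Σ Rᵢ = 0 + 209 + 236 + 335 + 309 + 834 = 1923
N̂ = 12395312 / 1923 ≈ 6445.8 → 6446

N ≈ 6446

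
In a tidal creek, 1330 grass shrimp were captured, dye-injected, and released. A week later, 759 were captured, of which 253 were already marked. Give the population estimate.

N = 3990

If marked individuals mix randomly, R/C ≈ M/N, giving N ≈ M·C/R.
N = (1330 × 759) / 253 = 1009470 / 253 = 3990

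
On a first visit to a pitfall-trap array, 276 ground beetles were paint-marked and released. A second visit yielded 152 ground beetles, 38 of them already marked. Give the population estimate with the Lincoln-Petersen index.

N = 1104

The marked fraction in the recapture sample should equal the marked fraction in the population: 38/152 = 276/N.
N = (276 × 152) / 38 = 41952 / 38 = 1104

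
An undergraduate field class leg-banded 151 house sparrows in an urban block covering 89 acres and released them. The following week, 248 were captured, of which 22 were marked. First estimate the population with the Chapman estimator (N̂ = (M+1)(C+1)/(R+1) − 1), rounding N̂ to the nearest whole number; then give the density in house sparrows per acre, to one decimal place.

N̂ = 152·249/23 − 1 = 37848/23 − 1 ≈ 1644.6 → 1645
Density = N̂ / area = 1645 / 89 ≈ 18.48 → 18.5 per acre

density ≈ 18.5 house sparrows per acre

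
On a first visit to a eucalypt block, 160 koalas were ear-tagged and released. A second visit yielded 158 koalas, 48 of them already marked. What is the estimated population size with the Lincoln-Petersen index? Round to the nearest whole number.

N ≈ 527

Lincoln-Petersen assumes M/N = R/C, so N = M·C / R.
N = (160 × 158) / 48 = 25280 / 48 ≈ 526.7 → 527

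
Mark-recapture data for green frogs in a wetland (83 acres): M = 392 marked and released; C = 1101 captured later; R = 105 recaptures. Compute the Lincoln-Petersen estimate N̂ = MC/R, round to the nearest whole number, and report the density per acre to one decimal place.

N̂ = 392·1101/105 = 431592/105 ≈ 4110.4 → 4110
Density = N̂ / area = 4110 / 83 ≈ 49.52 → 49.5 per acre

density ≈ 49.5 green frogs per acre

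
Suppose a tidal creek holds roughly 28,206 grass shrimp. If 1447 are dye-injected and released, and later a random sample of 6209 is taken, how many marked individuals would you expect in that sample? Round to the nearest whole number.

expected recaptures ≈ 319

Expected recaptures E[R] = M·C / N.
E[R] = 1447 × 6209 / 28206 = 8984423 / 28206 ≈ 318.5 → 319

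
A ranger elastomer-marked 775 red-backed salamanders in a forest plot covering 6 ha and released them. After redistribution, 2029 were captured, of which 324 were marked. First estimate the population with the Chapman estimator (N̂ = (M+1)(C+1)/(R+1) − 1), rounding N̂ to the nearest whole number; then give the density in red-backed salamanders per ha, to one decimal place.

N̂ = 776·2030/325 − 1 = 1575280/325 − 1 ≈ 4846.0 → 4846
Density = N̂ / area = 4846 / 6 ≈ 807.67 → 807.7 per ha

density ≈ 807.7 red-backed salamanders per ha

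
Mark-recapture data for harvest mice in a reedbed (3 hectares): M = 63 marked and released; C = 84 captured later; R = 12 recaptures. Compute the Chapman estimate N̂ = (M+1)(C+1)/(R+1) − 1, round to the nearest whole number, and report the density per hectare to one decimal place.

N̂ = 64·85/13 − 1 = 5440/13 − 1 ≈ 417.46 → 417
Density = N̂ / area = 417 / 3 = 139.0 per hectare

density ≈ 139.0 harvest mice per hectare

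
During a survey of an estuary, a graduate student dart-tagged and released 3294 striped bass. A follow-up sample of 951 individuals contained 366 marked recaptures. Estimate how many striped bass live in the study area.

Lincoln-Petersen assumes M/N = R/C, so N = M·C / R.
N = (3294 × 951) / 366 = 3132594 / 366 = 8559

N = 8559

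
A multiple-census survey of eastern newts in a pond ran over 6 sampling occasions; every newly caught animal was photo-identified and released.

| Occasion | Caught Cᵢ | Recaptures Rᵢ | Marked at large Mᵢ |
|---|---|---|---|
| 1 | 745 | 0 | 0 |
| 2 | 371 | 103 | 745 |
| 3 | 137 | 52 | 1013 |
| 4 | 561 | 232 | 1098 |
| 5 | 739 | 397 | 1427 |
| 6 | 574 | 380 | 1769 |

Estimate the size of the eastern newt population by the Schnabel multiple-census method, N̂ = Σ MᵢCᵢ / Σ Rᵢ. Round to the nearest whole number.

N ≈ 2664

Σ MᵢCᵢ = 0·745 + 745·371 + 1013·137 + 1098·561 + 1427·739 + 1769·574 = 0 + 276395 + 138781 + 615978 + 1054553 + 1015406 = 3101113
Σ Rᵢ = 0 + 103 + 52 + 232 + 397 + 380 = 1164
N̂ = 3101113 / 1164 ≈ 2664.2 → 2664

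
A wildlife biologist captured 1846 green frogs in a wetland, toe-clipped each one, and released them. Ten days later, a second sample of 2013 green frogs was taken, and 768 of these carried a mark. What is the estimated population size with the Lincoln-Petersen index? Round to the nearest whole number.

The marked fraction in the recapture sample should equal the marked fraction in the population: 768/2013 = 1846/N.
N = (1846 × 2013) / 768 = 3715998 / 768 ≈ 4838.5 → 4839

N ≈ 4839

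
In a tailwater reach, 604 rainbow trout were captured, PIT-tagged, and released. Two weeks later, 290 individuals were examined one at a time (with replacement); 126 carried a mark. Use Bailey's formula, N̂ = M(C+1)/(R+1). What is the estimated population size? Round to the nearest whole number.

N ≈ 1384

N̂ = 604·(290+1)/(126+1) = 604·291/127 = 175764/127 ≈ 1384.0 → 1384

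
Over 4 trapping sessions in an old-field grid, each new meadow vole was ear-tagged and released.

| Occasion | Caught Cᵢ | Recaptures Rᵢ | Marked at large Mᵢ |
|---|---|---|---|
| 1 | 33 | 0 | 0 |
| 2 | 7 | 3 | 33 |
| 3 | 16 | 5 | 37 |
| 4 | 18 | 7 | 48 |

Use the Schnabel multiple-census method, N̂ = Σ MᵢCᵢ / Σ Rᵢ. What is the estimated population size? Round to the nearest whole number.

N ≈ 112

Σ MᵢCᵢ = 0·33 + 33·7 + 37·16 + 48·18 = 0 + 231 + 592 + 864 = 1687
Σ Rᵢ = 0 + 3 + 5 + 7 = 15
N̂ = 1687 / 15 ≈ 112.47 → 112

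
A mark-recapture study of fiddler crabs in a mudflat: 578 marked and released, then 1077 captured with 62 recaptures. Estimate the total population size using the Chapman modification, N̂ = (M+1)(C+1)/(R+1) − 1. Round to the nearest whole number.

N̂ = (578+1)(1077+1)/(62+1) − 1 = 579·1078/63 − 1
= 624162/63 − 1 ≈ 9907.3 − 1 ≈ 9906.3 → 9906

N ≈ 9906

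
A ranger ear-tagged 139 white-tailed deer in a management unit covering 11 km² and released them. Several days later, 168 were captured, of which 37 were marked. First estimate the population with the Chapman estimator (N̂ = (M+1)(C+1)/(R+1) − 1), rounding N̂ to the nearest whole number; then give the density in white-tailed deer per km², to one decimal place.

N̂ = 140·169/38 − 1 = 23660/38 − 1 ≈ 621.6 → 622
Density = N̂ / area = 622 / 11 ≈ 56.545 → 56.5 per km²

density ≈ 56.5 white-tailed deer per km²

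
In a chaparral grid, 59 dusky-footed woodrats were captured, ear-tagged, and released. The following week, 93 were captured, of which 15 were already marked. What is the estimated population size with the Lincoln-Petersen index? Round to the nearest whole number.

N ≈ 366

N = (59 × 93) / 15 = 5487 / 15 ≈ 365.8 → 366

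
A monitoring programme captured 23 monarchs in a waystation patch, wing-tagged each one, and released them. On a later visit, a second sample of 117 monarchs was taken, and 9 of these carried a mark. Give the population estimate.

Lincoln-Petersen assumes M/N = R/C, so N = M·C / R.
N = (23 × 117) / 9 = 2691 / 9 = 299

N = 299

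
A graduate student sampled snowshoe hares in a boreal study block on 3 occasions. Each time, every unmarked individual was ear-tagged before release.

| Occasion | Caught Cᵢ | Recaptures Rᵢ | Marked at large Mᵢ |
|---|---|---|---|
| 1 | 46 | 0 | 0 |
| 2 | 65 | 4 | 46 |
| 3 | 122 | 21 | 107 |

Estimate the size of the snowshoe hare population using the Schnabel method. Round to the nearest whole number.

N ≈ 642

Σ MᵢCᵢ = 0·46 + 46·65 + 107·122 = 0 + 2990 + 13054 = 16044
Σ Rᵢ = 0 + 4 + 21 = 25
N̂ = 16044 / 25 ≈ 641.8 → 642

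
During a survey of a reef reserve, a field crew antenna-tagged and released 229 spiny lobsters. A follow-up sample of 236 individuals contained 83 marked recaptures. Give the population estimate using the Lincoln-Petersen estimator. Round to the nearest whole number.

N = (229 × 236) / 83 = 54044 / 83 ≈ 651.1 → 651

N ≈ 651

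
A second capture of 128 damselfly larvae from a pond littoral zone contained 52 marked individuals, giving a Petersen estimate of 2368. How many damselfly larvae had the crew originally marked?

M = 962

From N = M·C/R: M = N·R / C = 2368·52 / 128 = 123136 / 128 = 962.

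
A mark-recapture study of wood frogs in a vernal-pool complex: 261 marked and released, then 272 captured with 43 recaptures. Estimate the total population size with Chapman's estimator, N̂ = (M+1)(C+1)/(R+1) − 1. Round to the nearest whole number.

N̂ = (261+1)(272+1)/(43+1) − 1 = 262·273/44 − 1
= 71526/44 − 1 ≈ 1625.6 − 1 ≈ 1624.6 → 1625

N ≈ 1625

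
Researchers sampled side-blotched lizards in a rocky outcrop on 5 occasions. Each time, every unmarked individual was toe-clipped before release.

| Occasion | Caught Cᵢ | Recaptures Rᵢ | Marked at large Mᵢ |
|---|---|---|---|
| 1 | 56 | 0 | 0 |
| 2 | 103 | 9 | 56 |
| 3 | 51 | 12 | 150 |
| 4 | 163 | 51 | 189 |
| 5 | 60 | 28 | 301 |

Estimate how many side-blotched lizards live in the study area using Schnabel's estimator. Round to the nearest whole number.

Σ MᵢCᵢ = 0·56 + 56·103 + 150·51 + 189·163 + 301·60 = 0 + 5768 + 7650 + 30807 + 18060 = 62285
Σ Rᵢ = 0 + 9 + 12 + 51 + 28 = 100
N̂ = 62285 / 100 ≈ 622.9 → 623

N ≈ 623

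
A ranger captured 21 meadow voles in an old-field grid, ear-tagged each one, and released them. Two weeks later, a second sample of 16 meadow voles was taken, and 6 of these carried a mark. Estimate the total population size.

N = 56

Lincoln-Petersen assumes M/N = R/C, so N = M·C / R.
N = (21 × 16) / 6 = 336 / 6 = 56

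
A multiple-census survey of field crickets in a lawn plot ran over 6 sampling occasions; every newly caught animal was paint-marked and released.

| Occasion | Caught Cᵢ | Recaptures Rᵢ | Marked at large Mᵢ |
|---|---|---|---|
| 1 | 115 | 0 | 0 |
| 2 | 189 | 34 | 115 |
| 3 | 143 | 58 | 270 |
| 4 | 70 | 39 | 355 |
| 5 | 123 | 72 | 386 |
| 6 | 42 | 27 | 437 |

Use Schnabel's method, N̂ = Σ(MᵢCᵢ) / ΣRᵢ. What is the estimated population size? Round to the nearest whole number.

N ≈ 657

Σ MᵢCᵢ = 0·115 + 115·189 + 270·143 + 355·70 + 386·123 + 437·42 = 0 + 21735 + 38610 + 24850 + 47478 + 18354 = 151027
Σ Rᵢ = 0 + 34 + 58 + 39 + 72 + 27 = 230
N̂ = 151027 / 230 ≈ 656.6 → 657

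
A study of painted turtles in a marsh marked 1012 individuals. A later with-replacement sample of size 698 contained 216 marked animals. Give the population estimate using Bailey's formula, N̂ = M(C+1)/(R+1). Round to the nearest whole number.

N ≈ 3260

N̂ = 1012·(698+1)/(216+1) = 1012·699/217 = 707388/217 ≈ 3259.9 → 3260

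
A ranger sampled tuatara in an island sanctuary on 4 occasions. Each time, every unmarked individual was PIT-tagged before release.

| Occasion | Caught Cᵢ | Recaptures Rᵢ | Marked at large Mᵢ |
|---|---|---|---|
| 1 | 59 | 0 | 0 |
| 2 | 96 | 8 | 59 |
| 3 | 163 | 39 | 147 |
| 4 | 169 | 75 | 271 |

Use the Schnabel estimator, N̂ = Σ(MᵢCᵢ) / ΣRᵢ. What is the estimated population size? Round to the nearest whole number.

N ≈ 618

Σ MᵢCᵢ = 0·59 + 59·96 + 147·163 + 271·169 = 0 + 5664 + 23961 + 45799 = 75424
Σ Rᵢ = 0 + 8 + 39 + 75 = 122
N̂ = 75424 / 122 ≈ 618.2 → 618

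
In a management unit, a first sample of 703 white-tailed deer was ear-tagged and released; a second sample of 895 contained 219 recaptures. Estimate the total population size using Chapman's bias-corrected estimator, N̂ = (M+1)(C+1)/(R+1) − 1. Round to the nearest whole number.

N̂ = (703+1)(895+1)/(219+1) − 1 = 704·896/220 − 1
= 630784/220 − 1 ≈ 2867.2 − 1 ≈ 2866.2 → 2866

N ≈ 2866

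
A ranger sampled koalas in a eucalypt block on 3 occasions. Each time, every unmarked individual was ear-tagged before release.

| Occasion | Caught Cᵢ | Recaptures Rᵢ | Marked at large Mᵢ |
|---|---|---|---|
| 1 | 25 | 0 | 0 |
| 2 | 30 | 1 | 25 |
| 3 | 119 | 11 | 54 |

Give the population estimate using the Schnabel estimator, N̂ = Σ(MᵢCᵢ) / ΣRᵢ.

N = 598

Σ MᵢCᵢ = 0·25 + 25·30 + 54·119 = 0 + 750 + 6426 = 7176
Σ Rᵢ = 0 + 1 + 11 = 12
N̂ = 7176 / 12 = 598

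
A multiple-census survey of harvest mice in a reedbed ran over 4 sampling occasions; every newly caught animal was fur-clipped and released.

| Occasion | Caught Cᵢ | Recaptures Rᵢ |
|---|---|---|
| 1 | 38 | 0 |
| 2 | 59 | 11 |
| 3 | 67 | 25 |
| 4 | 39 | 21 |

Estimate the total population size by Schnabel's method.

Marked at large before each occasion: Mᵢ = Σⱼ<ᵢ (Cⱼ − Rⱼ) → M1=0, M2=38, M3=86, M4=128
Σ MᵢCᵢ = 0·38 + 38·59 + 86·67 + 128·39 = 0 + 2242 + 5762 + 4992 = 12996
Σ Rᵢ = 0 + 11 + 25 + 21 = 57
N̂ = 12996 / 57 = 228

N = 228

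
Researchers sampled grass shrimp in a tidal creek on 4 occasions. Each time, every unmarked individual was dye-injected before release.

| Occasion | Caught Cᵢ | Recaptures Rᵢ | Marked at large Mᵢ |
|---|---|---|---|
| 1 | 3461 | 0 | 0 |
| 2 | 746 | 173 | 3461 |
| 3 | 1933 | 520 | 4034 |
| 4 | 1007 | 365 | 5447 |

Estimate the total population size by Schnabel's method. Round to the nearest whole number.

Σ MᵢCᵢ = 0·3461 + 3461·746 + 4034·1933 + 5447·1007 = 0 + 2581906 + 7797722 + 5485129 = 15864757
Σ Rᵢ = 0 + 173 + 520 + 365 = 1058
N̂ = 15864757 / 1058 ≈ 14995.0 → 14995

N ≈ 14,995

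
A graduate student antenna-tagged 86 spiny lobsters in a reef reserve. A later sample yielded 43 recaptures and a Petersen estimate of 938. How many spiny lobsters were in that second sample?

C = 469

From N = M·C/R: C = N·R / M = 938·43 / 86 = 40334 / 86 = 469.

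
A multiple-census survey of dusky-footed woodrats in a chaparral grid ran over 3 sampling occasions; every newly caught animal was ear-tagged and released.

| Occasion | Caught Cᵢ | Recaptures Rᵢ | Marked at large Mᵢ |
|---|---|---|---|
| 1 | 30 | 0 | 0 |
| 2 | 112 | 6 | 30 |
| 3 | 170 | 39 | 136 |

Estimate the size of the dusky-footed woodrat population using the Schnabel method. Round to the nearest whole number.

Σ MᵢCᵢ = 0·30 + 30·112 + 136·170 = 0 + 3360 + 23120 = 26480
Σ Rᵢ = 0 + 6 + 39 = 45
N̂ = 26480 / 45 ≈ 588.4 → 588

N ≈ 588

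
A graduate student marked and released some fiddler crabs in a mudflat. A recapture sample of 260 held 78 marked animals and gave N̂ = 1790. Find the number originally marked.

M = 537

From N = M·C/R: M = N·R / C = 1790·78 / 260 = 139620 / 260 = 537.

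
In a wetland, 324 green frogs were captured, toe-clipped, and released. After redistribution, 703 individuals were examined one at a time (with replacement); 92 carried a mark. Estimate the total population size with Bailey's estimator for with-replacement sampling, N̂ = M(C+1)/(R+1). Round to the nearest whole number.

N ≈ 2453

N̂ = 324·(703+1)/(92+1) = 324·704/93 = 228096/93 ≈ 2452.6 → 2453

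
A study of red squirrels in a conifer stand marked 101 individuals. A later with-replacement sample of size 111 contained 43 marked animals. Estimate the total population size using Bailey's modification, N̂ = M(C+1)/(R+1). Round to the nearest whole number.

N̂ = 101·(111+1)/(43+1) = 101·112/44 = 11312/44 ≈ 257.1 → 257

N ≈ 257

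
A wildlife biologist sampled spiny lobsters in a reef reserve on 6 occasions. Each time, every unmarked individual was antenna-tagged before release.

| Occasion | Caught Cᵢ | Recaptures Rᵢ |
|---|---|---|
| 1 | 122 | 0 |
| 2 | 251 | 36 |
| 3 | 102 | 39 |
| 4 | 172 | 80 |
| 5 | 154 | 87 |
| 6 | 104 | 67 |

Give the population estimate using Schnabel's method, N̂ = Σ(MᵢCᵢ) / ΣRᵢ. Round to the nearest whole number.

Marked at large before each occasion: Mᵢ = Σⱼ<ᵢ (Cⱼ − Rⱼ) → M1=0, M2=122, M3=337, M4=400, M5=492, M6=559
Σ MᵢCᵢ = 0·122 + 122·251 + 337·102 + 400·172 + 492·154 + 559·104 = 0 + 30622 + 34374 + 68800 + 75768 + 58136 = 267700
Σ Rᵢ = 0 + 36 + 39 + 80 + 87 + 67 = 309
N̂ = 267700 / 309 ≈ 866.3 → 866

N ≈ 866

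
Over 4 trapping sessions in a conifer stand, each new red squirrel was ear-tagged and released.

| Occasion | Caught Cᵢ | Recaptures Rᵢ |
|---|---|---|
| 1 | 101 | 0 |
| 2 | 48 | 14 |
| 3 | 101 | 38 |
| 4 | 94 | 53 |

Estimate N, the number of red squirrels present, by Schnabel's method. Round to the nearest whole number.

Marked at large before each occasion: Mᵢ = Σⱼ<ᵢ (Cⱼ − Rⱼ) → M1=0, M2=101, M3=135, M4=198
Σ MᵢCᵢ = 0·101 + 101·48 + 135·101 + 198·94 = 0 + 4848 + 13635 + 18612 = 37095
Σ Rᵢ = 0 + 14 + 38 + 53 = 105
N̂ = 37095 / 105 ≈ 353.3 → 353

N ≈ 353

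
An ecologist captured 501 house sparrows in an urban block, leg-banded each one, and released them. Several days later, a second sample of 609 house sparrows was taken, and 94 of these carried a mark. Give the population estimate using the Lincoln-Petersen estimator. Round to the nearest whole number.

N ≈ 3246

N = (501 × 609) / 94 = 305109 / 94 ≈ 3245.8 → 3246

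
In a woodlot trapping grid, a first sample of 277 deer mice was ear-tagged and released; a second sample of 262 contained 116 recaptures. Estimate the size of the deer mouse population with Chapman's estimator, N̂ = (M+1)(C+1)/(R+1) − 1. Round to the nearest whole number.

N̂ = (277+1)(262+1)/(116+1) − 1 = 278·263/117 − 1
= 73114/117 − 1 ≈ 624.9 − 1 ≈ 623.9 → 624

N ≈ 624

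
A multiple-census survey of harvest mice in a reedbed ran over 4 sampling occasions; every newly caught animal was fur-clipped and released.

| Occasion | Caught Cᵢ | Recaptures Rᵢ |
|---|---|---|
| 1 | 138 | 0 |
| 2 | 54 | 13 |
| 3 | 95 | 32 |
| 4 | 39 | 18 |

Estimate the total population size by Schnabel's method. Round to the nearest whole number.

N ≈ 538

Marked at large before each occasion: Mᵢ = Σⱼ<ᵢ (Cⱼ − Rⱼ) → M1=0, M2=138, M3=179, M4=242
Σ MᵢCᵢ = 0·138 + 138·54 + 179·95 + 242·39 = 0 + 7452 + 17005 + 9438 = 33895
Σ Rᵢ = 0 + 13 + 32 + 18 = 63
N̂ = 33895 / 63 ≈ 538.0 → 538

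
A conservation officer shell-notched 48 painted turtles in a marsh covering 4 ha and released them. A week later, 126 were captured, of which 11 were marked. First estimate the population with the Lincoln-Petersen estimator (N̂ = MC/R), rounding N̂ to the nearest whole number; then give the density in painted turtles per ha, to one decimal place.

density ≈ 137.5 painted turtles per ha

N̂ = 48·126/11 = 6048/11 ≈ 549.8 → 550
Density = N̂ / area = 550 / 4 ≈ 137.50 → 137.5 per ha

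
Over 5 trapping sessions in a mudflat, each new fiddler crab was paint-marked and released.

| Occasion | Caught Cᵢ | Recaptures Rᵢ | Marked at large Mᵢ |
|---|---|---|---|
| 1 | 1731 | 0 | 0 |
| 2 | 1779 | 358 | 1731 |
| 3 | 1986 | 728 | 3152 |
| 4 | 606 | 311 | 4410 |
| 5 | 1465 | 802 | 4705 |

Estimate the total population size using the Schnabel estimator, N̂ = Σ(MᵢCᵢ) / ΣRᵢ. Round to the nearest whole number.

Σ MᵢCᵢ = 0·1731 + 1731·1779 + 3152·1986 + 4410·606 + 4705·1465 = 0 + 3079449 + 6259872 + 2672460 + 6892825 = 18904606
Σ Rᵢ = 0 + 358 + 728 + 311 + 802 = 2199
N̂ = 18904606 / 2199 ≈ 8596.9 → 8597

N ≈ 8597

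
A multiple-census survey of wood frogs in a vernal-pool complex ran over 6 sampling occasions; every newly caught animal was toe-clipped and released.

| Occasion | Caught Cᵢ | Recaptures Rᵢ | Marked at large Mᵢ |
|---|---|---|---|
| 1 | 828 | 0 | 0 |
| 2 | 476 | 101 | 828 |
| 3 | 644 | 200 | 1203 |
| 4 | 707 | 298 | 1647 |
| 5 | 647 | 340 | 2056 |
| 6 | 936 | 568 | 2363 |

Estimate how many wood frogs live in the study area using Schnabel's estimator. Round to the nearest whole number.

Σ MᵢCᵢ = 0·828 + 828·476 + 1203·644 + 1647·707 + 2056·647 + 2363·936 = 0 + 394128 + 774732 + 1164429 + 1330232 + 2211768 = 5875289
Σ Rᵢ = 0 + 101 + 200 + 298 + 340 + 568 = 1507
N̂ = 5875289 / 1507 ≈ 3898.7 → 3899

N ≈ 3899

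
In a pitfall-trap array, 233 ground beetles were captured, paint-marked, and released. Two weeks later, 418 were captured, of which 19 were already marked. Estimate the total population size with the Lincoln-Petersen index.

N = 5126

N = (233 × 418) / 19 = 97394 / 19 = 5126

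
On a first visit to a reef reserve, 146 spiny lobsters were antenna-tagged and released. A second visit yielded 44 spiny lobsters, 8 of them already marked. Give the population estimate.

N = (146 × 44) / 8 = 6424 / 8 = 803

N = 803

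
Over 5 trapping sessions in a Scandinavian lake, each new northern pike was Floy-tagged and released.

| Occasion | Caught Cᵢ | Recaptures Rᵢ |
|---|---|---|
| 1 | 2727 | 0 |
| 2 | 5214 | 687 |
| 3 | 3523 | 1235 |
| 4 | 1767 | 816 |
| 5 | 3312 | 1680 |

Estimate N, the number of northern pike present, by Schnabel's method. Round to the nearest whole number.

N ≈ 20,685

Marked at large before each occasion: Mᵢ = Σⱼ<ᵢ (Cⱼ − Rⱼ) → M1=0, M2=2727, M3=7254, M4=9542, M5=10493
Σ MᵢCᵢ = 0·2727 + 2727·5214 + 7254·3523 + 9542·1767 + 10493·3312 = 0 + 14218578 + 25555842 + 16860714 + 34752816 = 91387950
Σ Rᵢ = 0 + 687 + 1235 + 816 + 1680 = 4418
N̂ = 91387950 / 4418 ≈ 20685.4 → 20685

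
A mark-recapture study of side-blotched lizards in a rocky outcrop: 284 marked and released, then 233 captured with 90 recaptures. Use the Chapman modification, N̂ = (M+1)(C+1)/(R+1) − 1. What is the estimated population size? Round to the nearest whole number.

N ≈ 732

N̂ = (284+1)(233+1)/(90+1) − 1 = 285·234/91 − 1
= 66690/91 − 1 ≈ 732.9 − 1 ≈ 731.9 → 732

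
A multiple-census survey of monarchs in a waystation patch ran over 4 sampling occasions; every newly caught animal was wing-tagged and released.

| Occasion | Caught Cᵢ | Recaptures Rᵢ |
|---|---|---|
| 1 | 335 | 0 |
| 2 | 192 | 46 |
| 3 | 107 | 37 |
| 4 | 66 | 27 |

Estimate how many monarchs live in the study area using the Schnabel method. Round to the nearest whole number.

Marked at large before each occasion: Mᵢ = Σⱼ<ᵢ (Cⱼ − Rⱼ) → M1=0, M2=335, M3=481, M4=551
Σ MᵢCᵢ = 0·335 + 335·192 + 481·107 + 551·66 = 0 + 64320 + 51467 + 36366 = 152153
Σ Rᵢ = 0 + 46 + 37 + 27 = 110
N̂ = 152153 / 110 ≈ 1383.2 → 1383

N ≈ 1383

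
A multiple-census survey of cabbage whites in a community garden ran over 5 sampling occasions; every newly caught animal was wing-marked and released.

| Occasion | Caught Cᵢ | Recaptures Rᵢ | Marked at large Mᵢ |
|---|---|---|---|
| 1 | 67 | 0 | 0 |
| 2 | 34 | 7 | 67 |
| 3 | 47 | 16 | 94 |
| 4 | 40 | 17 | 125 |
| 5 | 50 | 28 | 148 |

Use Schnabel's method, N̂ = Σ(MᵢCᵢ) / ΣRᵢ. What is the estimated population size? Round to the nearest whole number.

Σ MᵢCᵢ = 0·67 + 67·34 + 94·47 + 125·40 + 148·50 = 0 + 2278 + 4418 + 5000 + 7400 = 19096
Σ Rᵢ = 0 + 7 + 16 + 17 + 28 = 68
N̂ = 19096 / 68 ≈ 280.8 → 281

N ≈ 281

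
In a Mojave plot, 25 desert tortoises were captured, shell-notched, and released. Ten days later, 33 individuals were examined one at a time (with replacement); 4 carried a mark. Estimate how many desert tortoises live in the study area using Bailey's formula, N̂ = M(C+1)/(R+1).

N = 170

N̂ = 25·(33+1)/(4+1) = 25·34/5 = 850/5 = 170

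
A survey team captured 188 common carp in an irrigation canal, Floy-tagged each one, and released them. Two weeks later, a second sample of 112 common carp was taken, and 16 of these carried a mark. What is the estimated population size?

If marked individuals mix randomly, R/C ≈ M/N, giving N ≈ M·C/R.
N = (188 × 112) / 16 = 21056 / 16 = 1316

N = 1316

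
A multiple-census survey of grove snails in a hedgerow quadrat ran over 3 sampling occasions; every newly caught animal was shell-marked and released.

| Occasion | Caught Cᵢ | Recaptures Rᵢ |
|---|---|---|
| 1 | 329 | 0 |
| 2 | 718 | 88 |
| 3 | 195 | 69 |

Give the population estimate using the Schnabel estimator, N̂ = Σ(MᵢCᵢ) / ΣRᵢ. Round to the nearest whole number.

Marked at large before each occasion: Mᵢ = Σⱼ<ᵢ (Cⱼ − Rⱼ) → M1=0, M2=329, M3=959
Σ MᵢCᵢ = 0·329 + 329·718 + 959·195 = 0 + 236222 + 187005 = 423227
Σ Rᵢ = 0 + 88 + 69 = 157
N̂ = 423227 / 157 ≈ 2695.7 → 2696

N ≈ 2696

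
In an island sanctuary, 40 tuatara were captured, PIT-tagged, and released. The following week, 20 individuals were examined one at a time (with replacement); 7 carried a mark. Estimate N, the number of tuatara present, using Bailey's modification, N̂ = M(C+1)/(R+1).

N = 105

N̂ = 40·(20+1)/(7+1) = 40·21/8 = 840/8 = 105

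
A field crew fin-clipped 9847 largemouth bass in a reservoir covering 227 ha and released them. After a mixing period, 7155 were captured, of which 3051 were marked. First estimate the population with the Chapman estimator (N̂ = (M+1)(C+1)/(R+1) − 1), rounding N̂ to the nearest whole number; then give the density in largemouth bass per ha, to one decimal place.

N̂ = 9848·7156/3052 − 1 = 70472288/3052 − 1 ≈ 23089.5 → 23090
Density = N̂ / area = 23090 / 227 ≈ 101.72 → 101.7 per ha

density ≈ 101.7 largemouth bass per ha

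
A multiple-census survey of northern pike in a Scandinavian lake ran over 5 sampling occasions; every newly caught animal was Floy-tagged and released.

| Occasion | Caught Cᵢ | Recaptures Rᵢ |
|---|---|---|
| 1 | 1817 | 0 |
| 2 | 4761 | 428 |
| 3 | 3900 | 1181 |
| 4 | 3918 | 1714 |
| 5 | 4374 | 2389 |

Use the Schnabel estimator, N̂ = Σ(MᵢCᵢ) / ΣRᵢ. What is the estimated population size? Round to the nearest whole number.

Marked at large before each occasion: Mᵢ = Σⱼ<ᵢ (Cⱼ − Rⱼ) → M1=0, M2=1817, M3=6150, M4=8869, M5=11073
Σ MᵢCᵢ = 0·1817 + 1817·4761 + 6150·3900 + 8869·3918 + 11073·4374 = 0 + 8650737 + 23985000 + 34748742 + 48433302 = 115817781
Σ Rᵢ = 0 + 428 + 1181 + 1714 + 2389 = 5712
N̂ = 115817781 / 5712 ≈ 20276.2 → 20276

N ≈ 20,276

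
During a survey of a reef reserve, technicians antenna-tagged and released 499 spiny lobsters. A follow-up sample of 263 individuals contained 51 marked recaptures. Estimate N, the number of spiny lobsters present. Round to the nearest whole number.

The marked fraction in the recapture sample should equal the marked fraction in the population: 51/263 = 499/N.
N = (499 × 263) / 51 = 131237 / 51 ≈ 2573.3 → 2573

N ≈ 2573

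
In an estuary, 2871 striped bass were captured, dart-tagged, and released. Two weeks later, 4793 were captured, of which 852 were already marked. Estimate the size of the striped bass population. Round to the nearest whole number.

N = (2871 × 4793) / 852 = 13760703 / 852 ≈ 16151.1 → 16151

N ≈ 16,151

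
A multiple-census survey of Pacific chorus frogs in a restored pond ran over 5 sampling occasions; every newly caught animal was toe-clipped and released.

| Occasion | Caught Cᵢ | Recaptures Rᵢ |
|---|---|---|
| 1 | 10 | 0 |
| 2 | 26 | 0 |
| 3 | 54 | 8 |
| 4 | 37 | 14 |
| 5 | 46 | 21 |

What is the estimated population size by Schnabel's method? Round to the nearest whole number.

N ≈ 234

Marked at large before each occasion: Mᵢ = Σⱼ<ᵢ (Cⱼ − Rⱼ) → M1=0, M2=10, M3=36, M4=82, M5=105
Σ MᵢCᵢ = 0·10 + 10·26 + 36·54 + 82·37 + 105·46 = 0 + 260 + 1944 + 3034 + 4830 = 10068
Σ Rᵢ = 0 + 0 + 8 + 14 + 21 = 43
N̂ = 10068 / 43 ≈ 234.1 → 234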